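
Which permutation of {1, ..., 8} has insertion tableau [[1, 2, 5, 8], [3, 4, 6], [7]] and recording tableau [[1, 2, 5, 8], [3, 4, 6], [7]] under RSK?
Reverse the RSK construction: for i from n down to 1, find the cell of Q containing i, remove the entry at that cell from P, and reverse-bump it up through P; the value ejected from row 1 is w(i).

Step i=8: Q has 8 at row 1, column 4; remove that cell from P, ejecting 8. So w(8) = 8. P is now [[1, 2, 5], [3, 4, 6], [7]].
Step i=7: Q has 7 at row 3, column 1; remove 7 from row 3 of P and reverse-bump: 7 enters row 2 and ejects 6; 6 enters row 1 and ejects 5. So w(7) = 5. P is now [[1, 2, 6], [3, 4, 7]].
Step i=6: Q has 6 at row 2, column 3; remove 7 from row 2 of P and reverse-bump: 7 enters row 1 and ejects 6. So w(6) = 6. P is now [[1, 2, 7], [3, 4]].
Step i=5: Q has 5 at row 1, column 3; remove that cell from P, ejecting 7. So w(5) = 7. P is now [[1, 2], [3, 4]].
Step i=4: Q has 4 at row 2, column 2; remove 4 from row 2 of P and reverse-bump: 4 enters row 1 and ejects 2. So w(4) = 2. P is now [[1, 4], [3]].
Step i=3: Q has 3 at row 2, column 1; remove 3 from row 2 of P and reverse-bump: 3 enters row 1 and ejects 1. So w(3) = 1. P is now [[3, 4]].
Step i=2: Q has 2 at row 1, column 2; remove that cell from P, ejecting 4. So w(2) = 4. P is now [[3]].
Step i=1: Q has 1 at row 1, column 1; remove that cell from P, ejecting 3. So w(1) = 3. P is now [].

So w = 3 4 1 2 7 6 5 8.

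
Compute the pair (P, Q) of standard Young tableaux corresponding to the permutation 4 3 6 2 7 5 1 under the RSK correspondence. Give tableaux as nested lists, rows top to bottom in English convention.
P = [[1, 5, 7], [2, 6], [3], [4]], Q = [[1, 3, 5], [2, 6], [4], [7]]

Insert each entry of the permutation into P by Schensted row insertion, recording in Q the position of each new cell.

After inserting 4: P = [[4]].
After inserting 3: P = [[3], [4]].
After inserting 6: P = [[3, 6], [4]].
After inserting 2: P = [[2, 6], [3], [4]].
After inserting 7: P = [[2, 6, 7], [3], [4]].
After inserting 5: P = [[2, 5, 7], [3, 6], [4]].
After inserting 1: P = [[1, 5, 7], [2, 6], [3], [4]].

So P = [[1, 5, 7], [2, 6], [3], [4]], Q = [[1, 3, 5], [2, 6], [4], [7]].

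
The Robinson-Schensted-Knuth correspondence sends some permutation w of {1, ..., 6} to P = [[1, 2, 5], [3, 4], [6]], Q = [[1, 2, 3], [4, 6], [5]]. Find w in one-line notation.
3 4 6 5 1 2

Reverse the RSK construction: for i from n down to 1, find the cell of Q containing i, remove the entry at that cell from P, and reverse-bump it up through P; the value ejected from row 1 is w(i).

Step i=6: Q has 6 at row 2, column 2; remove 4 from row 2 of P and reverse-bump: 4 enters row 1 and ejects 2. So w(6) = 2. P is now [[1, 4, 5], [3], [6]].
Step i=5: Q has 5 at row 3, column 1; remove 6 from row 3 of P and reverse-bump: 6 enters row 2 and ejects 3; 3 enters row 1 and ejects 1. So w(5) = 1. P is now [[3, 4, 5], [6]].
Step i=4: Q has 4 at row 2, column 1; remove 6 from row 2 of P and reverse-bump: 6 enters row 1 and ejects 5. So w(4) = 5. P is now [[3, 4, 6]].
Step i=3: Q has 3 at row 1, column 3; remove that cell from P, ejecting 6. So w(3) = 6. P is now [[3, 4]].
Step i=2: Q has 2 at row 1, column 2; remove that cell from P, ejecting 4. So w(2) = 4. P is now [[3]].
Step i=1: Q has 1 at row 1, column 1; remove that cell from P, ejecting 3. So w(1) = 3. P is now [].

So w = 3 4 6 5 1 2.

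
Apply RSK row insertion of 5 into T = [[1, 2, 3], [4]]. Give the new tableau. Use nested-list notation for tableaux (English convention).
[[1, 2, 3, 5], [4]]

5 is larger than every entry of row 1, so it is appended to row 1. The new tableau is [[1, 2, 3, 5], [4]].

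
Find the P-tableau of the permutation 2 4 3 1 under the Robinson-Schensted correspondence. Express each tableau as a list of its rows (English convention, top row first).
Insert 2: appended to row 1. P = [[2]].
Insert 4: appended to row 1. P = [[2, 4]].
Insert 3: 3 bumps 4 from row 1; 4 starts row 2. P = [[2, 3], [4]].
Insert 1: 1 bumps 2 from row 1; 2 bumps 4 from row 2; 4 starts row 3. P = [[1, 3], [2], [4]].

So P = [[1, 3], [2], [4]].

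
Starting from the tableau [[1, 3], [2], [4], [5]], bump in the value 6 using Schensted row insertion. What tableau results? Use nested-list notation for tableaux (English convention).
[[1, 3, 6], [2], [4], [5]]

6 is larger than every entry of row 1, so it is appended to row 1. The new tableau is [[1, 3, 6], [2], [4], [5]].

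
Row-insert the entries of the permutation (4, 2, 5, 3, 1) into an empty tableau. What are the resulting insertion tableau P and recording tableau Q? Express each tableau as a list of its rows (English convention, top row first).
P = [[1, 3], [2, 5], [4]], Q = [[1, 3], [2, 4], [5]]

Insert each entry of the permutation into P by Schensted row insertion, recording in Q the position of each new cell.

After inserting 4: P = [[4]].
After inserting 2: P = [[2], [4]].
After inserting 5: P = [[2, 5], [4]].
After inserting 3: P = [[2, 3], [4, 5]].
After inserting 1: P = [[1, 3], [2, 5], [4]].

So P = [[1, 3], [2, 5], [4]], Q = [[1, 3], [2, 4], [5]].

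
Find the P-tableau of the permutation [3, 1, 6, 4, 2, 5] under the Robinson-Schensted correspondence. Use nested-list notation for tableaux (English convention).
After inserting 3: P = [[3]].
After inserting 1: P = [[1], [3]].
After inserting 6: P = [[1, 6], [3]].
After inserting 4: P = [[1, 4], [3, 6]].
After inserting 2: P = [[1, 2], [3, 4], [6]].
After inserting 5: P = [[1, 2, 5], [3, 4], [6]].

So P = [[1, 2, 5], [3, 4], [6]].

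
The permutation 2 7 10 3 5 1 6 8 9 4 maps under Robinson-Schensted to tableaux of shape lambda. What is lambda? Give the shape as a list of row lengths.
[6, 2, 2]

Row-insert each entry into an empty tableau.

After inserting 2: P = [[2]].
After inserting 7: P = [[2, 7]].
After inserting 10: P = [[2, 7, 10]].
After inserting 3: P = [[2, 3, 10], [7]].
After inserting 5: P = [[2, 3, 5], [7, 10]].
After inserting 1: P = [[1, 3, 5], [2, 10], [7]].
After inserting 6: P = [[1, 3, 5, 6], [2, 10], [7]].
After inserting 8: P = [[1, 3, 5, 6, 8], [2, 10], [7]].
After inserting 9: P = [[1, 3, 5, 6, 8, 9], [2, 10], [7]].
After inserting 4: P = [[1, 3, 4, 6, 8, 9], [2, 5], [7, 10]].

The final insertion tableau P = [[1, 3, 4, 6, 8, 9], [2, 5], [7, 10]] has shape [6, 2, 2].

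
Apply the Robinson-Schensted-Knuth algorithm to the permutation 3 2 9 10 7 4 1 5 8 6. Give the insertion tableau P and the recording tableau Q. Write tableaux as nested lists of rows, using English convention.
Insert each entry of the permutation into P by Schensted row insertion, recording in Q the position of each new cell.

Insert 3: appended to row 1. P = [[3]].
Insert 2: 2 bumps 3 from row 1; 3 starts row 2. P = [[2], [3]].
Insert 9: appended to row 1. P = [[2, 9], [3]].
Insert 10: appended to row 1. P = [[2, 9, 10], [3]].
Insert 7: 7 bumps 9 from row 1; 9 appends to row 2. P = [[2, 7, 10], [3, 9]].
Insert 4: 4 bumps 7 from row 1; 7 bumps 9 from row 2; 9 starts row 3. P = [[2, 4, 10], [3, 7], [9]].
Insert 1: 1 bumps 2 from row 1; 2 bumps 3 from row 2; 3 bumps 9 from row 3; 9 starts row 4. P = [[1, 4, 10], [2, 7], [3], [9]].
Insert 5: 5 bumps 10 from row 1; 10 appends to row 2. P = [[1, 4, 5], [2, 7, 10], [3], [9]].
Insert 8: appended to row 1. P = [[1, 4, 5, 8], [2, 7, 10], [3], [9]].
Insert 6: 6 bumps 8 from row 1; 8 bumps 10 from row 2; 10 appends to row 3. P = [[1, 4, 5, 6], [2, 7, 8], [3, 10], [9]].

So P = [[1, 4, 5, 6], [2, 7, 8], [3, 10], [9]], Q = [[1, 3, 4, 9], [2, 5, 8], [6, 10], [7]].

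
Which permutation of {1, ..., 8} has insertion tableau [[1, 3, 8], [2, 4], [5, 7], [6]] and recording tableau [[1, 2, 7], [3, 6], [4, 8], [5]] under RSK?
6 7 5 2 1 4 8 3

Reverse the RSK construction: for i from n down to 1, find the cell of Q containing i, remove the entry at that cell from P, and reverse-bump it up through P; the value ejected from row 1 is w(i).

Step i=8: Q has 8 at row 3, column 2; remove 7 from row 3 of P and reverse-bump: 7 enters row 2 and ejects 4; 4 enters row 1 and ejects 3. So w(8) = 3. P is now [[1, 4, 8], [2, 7], [5], [6]].
Step i=7: Q has 7 at row 1, column 3; remove that cell from P, ejecting 8. So w(7) = 8. P is now [[1, 4], [2, 7], [5], [6]].
Step i=6: Q has 6 at row 2, column 2; remove 7 from row 2 of P and reverse-bump: 7 enters row 1 and ejects 4. So w(6) = 4. P is now [[1, 7], [2], [5], [6]].
Step i=5: Q has 5 at row 4, column 1; remove 6 from row 4 of P and reverse-bump: 6 enters row 3 and ejects 5; 5 enters row 2 and ejects 2; 2 enters row 1 and ejects 1. So w(5) = 1. P is now [[2, 7], [5], [6]].
Step i=4: Q has 4 at row 3, column 1; remove 6 from row 3 of P and reverse-bump: 6 enters row 2 and ejects 5; 5 enters row 1 and ejects 2. So w(4) = 2. P is now [[5, 7], [6]].
Step i=3: Q has 3 at row 2, column 1; remove 6 from row 2 of P and reverse-bump: 6 enters row 1 and ejects 5. So w(3) = 5. P is now [[6, 7]].
Step i=2: Q has 2 at row 1, column 2; remove that cell from P, ejecting 7. So w(2) = 7. P is now [[6]].
Step i=1: Q has 1 at row 1, column 1; remove that cell from P, ejecting 6. So w(1) = 6. P is now [].

So w = 6 7 5 2 1 4 8 3.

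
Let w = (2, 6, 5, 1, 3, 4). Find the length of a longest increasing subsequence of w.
3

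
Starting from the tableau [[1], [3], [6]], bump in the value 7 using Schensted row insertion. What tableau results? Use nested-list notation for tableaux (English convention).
[[1, 7], [3], [6]]

7 is larger than every entry of row 1, so it is appended to row 1. The new tableau is [[1, 7], [3], [6]].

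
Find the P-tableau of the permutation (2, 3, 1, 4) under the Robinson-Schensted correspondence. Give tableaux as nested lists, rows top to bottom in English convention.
P = [[1, 3, 4], [2]]

Insert 2: appended to row 1. P = [[2]].
Insert 3: appended to row 1. P = [[2, 3]].
Insert 1: 1 bumps 2 from row 1; 2 starts row 2. P = [[1, 3], [2]].
Insert 4: appended to row 1. P = [[1, 3, 4], [2]].

So P = [[1, 3, 4], [2]].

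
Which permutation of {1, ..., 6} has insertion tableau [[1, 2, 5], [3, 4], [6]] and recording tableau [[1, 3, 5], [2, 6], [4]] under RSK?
6 3 4 1 5 2

Reverse RSK: for i = n, n-1, ..., 1, locate i in Q, remove the corresponding corner cell from P, and reverse-bump its entry up through P; the value ejected from row 1 is w(i).

So w = 6 3 4 1 5 2.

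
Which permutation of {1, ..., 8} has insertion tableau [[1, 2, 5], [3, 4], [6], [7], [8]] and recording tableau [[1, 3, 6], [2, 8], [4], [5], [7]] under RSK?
Reverse the RSK construction: for i from n down to 1, find the cell of Q containing i, remove the entry at that cell from P, and reverse-bump it up through P; the value ejected from row 1 is w(i).

Step i=8: Q has 8 at row 2, column 2; remove 4 from row 2 of P and reverse-bump: 4 enters row 1 and ejects 2. So w(8) = 2. P is now [[1, 4, 5], [3], [6], [7], [8]].
Step i=7: Q has 7 at row 5, column 1; remove 8 from row 5 of P and reverse-bump: 8 enters row 4 and ejects 7; 7 enters row 3 and ejects 6; 6 enters row 2 and ejects 3; 3 enters row 1 and ejects 1. So w(7) = 1. P is now [[3, 4, 5], [6], [7], [8]].
Step i=6: Q has 6 at row 1, column 3; remove that cell from P, ejecting 5. So w(6) = 5. P is now [[3, 4], [6], [7], [8]].
Step i=5: Q has 5 at row 4, column 1; remove 8 from row 4 of P and reverse-bump: 8 enters row 3 and ejects 7; 7 enters row 2 and ejects 6; 6 enters row 1 and ejects 4. So w(5) = 4. P is now [[3, 6], [7], [8]].
Step i=4: Q has 4 at row 3, column 1; remove 8 from row 3 of P and reverse-bump: 8 enters row 2 and ejects 7; 7 enters row 1 and ejects 6. So w(4) = 6. P is now [[3, 7], [8]].
Step i=3: Q has 3 at row 1, column 2; remove that cell from P, ejecting 7. So w(3) = 7. P is now [[3], [8]].
Step i=2: Q has 2 at row 2, column 1; remove 8 from row 2 of P and reverse-bump: 8 enters row 1 and ejects 3. So w(2) = 3. P is now [[8]].
Step i=1: Q has 1 at row 1, column 1; remove that cell from P, ejecting 8. So w(1) = 8. P is now [].

So w = 8 3 7 6 4 5 1 2.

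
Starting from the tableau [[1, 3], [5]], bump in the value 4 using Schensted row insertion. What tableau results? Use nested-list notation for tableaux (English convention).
4 is larger than every entry of row 1, so it is appended to row 1. The new tableau is [[1, 3, 4], [5]].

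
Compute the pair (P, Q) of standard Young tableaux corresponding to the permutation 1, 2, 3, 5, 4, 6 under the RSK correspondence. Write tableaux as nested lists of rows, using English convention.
Insert each entry of the permutation into P by Schensted row insertion, recording in Q the position of each new cell.

Insert 1: appended to row 1. P = [[1]].
Insert 2: appended to row 1. P = [[1, 2]].
Insert 3: appended to row 1. P = [[1, 2, 3]].
Insert 5: appended to row 1. P = [[1, 2, 3, 5]].
Insert 4: 4 bumps 5 from row 1; 5 starts row 2. P = [[1, 2, 3, 4], [5]].
Insert 6: appended to row 1. P = [[1, 2, 3, 4, 6], [5]].

So P = [[1, 2, 3, 4, 6], [5]], Q = [[1, 2, 3, 4, 6], [5]].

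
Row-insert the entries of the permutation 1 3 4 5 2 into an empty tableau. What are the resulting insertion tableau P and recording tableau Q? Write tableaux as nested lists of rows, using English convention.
Insert each entry of the permutation into P by Schensted row insertion, recording in Q the position of each new cell.

After inserting 1: P = [[1]].
After inserting 3: P = [[1, 3]].
After inserting 4: P = [[1, 3, 4]].
After inserting 5: P = [[1, 3, 4, 5]].
After inserting 2: P = [[1, 2, 4, 5], [3]].

So P = [[1, 2, 4, 5], [3]], Q = [[1, 2, 3, 4], [5]].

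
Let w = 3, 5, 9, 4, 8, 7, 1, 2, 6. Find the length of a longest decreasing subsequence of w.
4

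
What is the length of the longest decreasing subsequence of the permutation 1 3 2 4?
2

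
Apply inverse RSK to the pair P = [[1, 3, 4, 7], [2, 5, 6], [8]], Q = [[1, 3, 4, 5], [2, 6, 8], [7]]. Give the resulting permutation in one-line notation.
Reverse the RSK construction: for i from n down to 1, find the cell of Q containing i, remove the entry at that cell from P, and reverse-bump it up through P; the value ejected from row 1 is w(i).

Step i=8: Q has 8 at row 2, column 3; remove 6 from row 2 of P and reverse-bump: 6 enters row 1 and ejects 4. So w(8) = 4. P is now [[1, 3, 6, 7], [2, 5], [8]].
Step i=7: Q has 7 at row 3, column 1; remove 8 from row 3 of P and reverse-bump: 8 enters row 2 and ejects 5; 5 enters row 1 and ejects 3. So w(7) = 3. P is now [[1, 5, 6, 7], [2, 8]].
Step i=6: Q has 6 at row 2, column 2; remove 8 from row 2 of P and reverse-bump: 8 enters row 1 and ejects 7. So w(6) = 7. P is now [[1, 5, 6, 8], [2]].
Step i=5: Q has 5 at row 1, column 4; remove that cell from P, ejecting 8. So w(5) = 8. P is now [[1, 5, 6], [2]].
Step i=4: Q has 4 at row 1, column 3; remove that cell from P, ejecting 6. So w(4) = 6. P is now [[1, 5], [2]].
Step i=3: Q has 3 at row 1, column 2; remove that cell from P, ejecting 5. So w(3) = 5. P is now [[1], [2]].
Step i=2: Q has 2 at row 2, column 1; remove 2 from row 2 of P and reverse-bump: 2 enters row 1 and ejects 1. So w(2) = 1. P is now [[2]].
Step i=1: Q has 1 at row 1, column 1; remove that cell from P, ejecting 2. So w(1) = 2. P is now [].

So w = 2 1 5 6 8 7 3 4.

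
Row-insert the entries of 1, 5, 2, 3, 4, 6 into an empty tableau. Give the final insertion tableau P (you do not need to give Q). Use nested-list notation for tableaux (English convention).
After inserting 1: P = [[1]].
After inserting 5: P = [[1, 5]].
After inserting 2: P = [[1, 2], [5]].
After inserting 3: P = [[1, 2, 3], [5]].
After inserting 4: P = [[1, 2, 3, 4], [5]].
After inserting 6: P = [[1, 2, 3, 4, 6], [5]].

So P = [[1, 2, 3, 4, 6], [5]].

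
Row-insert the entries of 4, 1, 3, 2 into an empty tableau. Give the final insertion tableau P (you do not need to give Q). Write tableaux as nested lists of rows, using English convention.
Insert 4: appended to row 1. P = [[4]].
Insert 1: 1 bumps 4 from row 1; 4 starts row 2. P = [[1], [4]].
Insert 3: appended to row 1. P = [[1, 3], [4]].
Insert 2: 2 bumps 3 from row 1; 3 bumps 4 from row 2; 4 starts row 3. P = [[1, 2], [3], [4]].

So P = [[1, 2], [3], [4]].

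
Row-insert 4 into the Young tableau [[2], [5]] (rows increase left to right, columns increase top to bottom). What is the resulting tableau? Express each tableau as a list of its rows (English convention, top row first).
4 is larger than every entry of row 1, so it is appended to row 1. The new tableau is [[2, 4], [5]].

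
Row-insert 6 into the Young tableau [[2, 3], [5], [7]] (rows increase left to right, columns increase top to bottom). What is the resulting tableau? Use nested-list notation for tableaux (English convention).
6 is larger than every entry of row 1, so it is appended to row 1. The new tableau is [[2, 3, 6], [5], [7]].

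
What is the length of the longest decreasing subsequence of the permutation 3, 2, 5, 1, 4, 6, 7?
3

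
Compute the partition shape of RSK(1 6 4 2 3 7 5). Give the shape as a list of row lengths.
Row-insert each entry into an empty tableau.

After inserting 1: P = [[1]].
After inserting 6: P = [[1, 6]].
After inserting 4: P = [[1, 4], [6]].
After inserting 2: P = [[1, 2], [4], [6]].
After inserting 3: P = [[1, 2, 3], [4], [6]].
After inserting 7: P = [[1, 2, 3, 7], [4], [6]].
After inserting 5: P = [[1, 2, 3, 5], [4, 7], [6]].

The final insertion tableau P = [[1, 2, 3, 5], [4, 7], [6]] has shape [4, 2, 1].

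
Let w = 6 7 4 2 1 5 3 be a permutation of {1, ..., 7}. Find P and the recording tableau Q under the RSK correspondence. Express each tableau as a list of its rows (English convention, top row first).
P = [[1, 3], [2, 5], [4, 7], [6]], Q = [[1, 2], [3, 6], [4, 7], [5]]

Insert each entry of the permutation into P by Schensted row insertion, recording in Q the position of each new cell.

After inserting 6: P = [[6]].
After inserting 7: P = [[6, 7]].
After inserting 4: P = [[4, 7], [6]].
After inserting 2: P = [[2, 7], [4], [6]].
After inserting 1: P = [[1, 7], [2], [4], [6]].
After inserting 5: P = [[1, 5], [2, 7], [4], [6]].
After inserting 3: P = [[1, 3], [2, 5], [4, 7], [6]].

So P = [[1, 3], [2, 5], [4, 7], [6]], Q = [[1, 2], [3, 6], [4, 7], [5]].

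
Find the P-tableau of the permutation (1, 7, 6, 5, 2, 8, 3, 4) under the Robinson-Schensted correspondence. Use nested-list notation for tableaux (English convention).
Insert 1: appended to row 1. P = [[1]].
Insert 7: appended to row 1. P = [[1, 7]].
Insert 6: 6 bumps 7 from row 1; 7 starts row 2. P = [[1, 6], [7]].
Insert 5: 5 bumps 6 from row 1; 6 bumps 7 from row 2; 7 starts row 3. P = [[1, 5], [6], [7]].
Insert 2: 2 bumps 5 from row 1; 5 bumps 6 from row 2; 6 bumps 7 from row 3; 7 starts row 4. P = [[1, 2], [5], [6], [7]].
Insert 8: appended to row 1. P = [[1, 2, 8], [5], [6], [7]].
Insert 3: 3 bumps 8 from row 1; 8 appends to row 2. P = [[1, 2, 3], [5, 8], [6], [7]].
Insert 4: appended to row 1. P = [[1, 2, 3, 4], [5, 8], [6], [7]].

So P = [[1, 2, 3, 4], [5, 8], [6], [7]].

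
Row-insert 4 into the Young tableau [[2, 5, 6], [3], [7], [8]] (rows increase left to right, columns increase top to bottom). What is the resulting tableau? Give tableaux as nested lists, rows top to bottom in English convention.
[[2, 4, 6], [3, 5], [7], [8]]

In row 1, 4 replaces 5 (the leftmost entry greater than 4); 5 is bumped to row 2. 5 is appended to row 2. The new tableau is [[2, 4, 6], [3, 5], [7], [8]].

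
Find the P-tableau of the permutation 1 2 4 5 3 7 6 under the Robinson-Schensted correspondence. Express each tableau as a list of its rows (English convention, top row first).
P = [[1, 2, 3, 5, 6], [4, 7]]

Insert 1: appended to row 1. P = [[1]].
Insert 2: appended to row 1. P = [[1, 2]].
Insert 4: appended to row 1. P = [[1, 2, 4]].
Insert 5: appended to row 1. P = [[1, 2, 4, 5]].
Insert 3: 3 bumps 4 from row 1; 4 starts row 2. P = [[1, 2, 3, 5], [4]].
Insert 7: appended to row 1. P = [[1, 2, 3, 5, 7], [4]].
Insert 6: 6 bumps 7 from row 1; 7 appends to row 2. P = [[1, 2, 3, 5, 6], [4, 7]].

So P = [[1, 2, 3, 5, 6], [4, 7]].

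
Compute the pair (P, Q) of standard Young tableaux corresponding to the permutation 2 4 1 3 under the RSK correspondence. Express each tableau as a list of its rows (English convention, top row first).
Insert each entry of the permutation into P by Schensted row insertion, recording in Q the position of each new cell.

After inserting 2: P = [[2]].
After inserting 4: P = [[2, 4]].
After inserting 1: P = [[1, 4], [2]].
After inserting 3: P = [[1, 3], [2, 4]].

So P = [[1, 3], [2, 4]], Q = [[1, 2], [3, 4]].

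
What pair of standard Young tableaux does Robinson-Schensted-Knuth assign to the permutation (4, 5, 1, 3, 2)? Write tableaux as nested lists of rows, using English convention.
P = [[1, 2], [3, 5], [4]], Q = [[1, 2], [3, 4], [5]]

Insert each entry of the permutation into P by Schensted row insertion, recording in Q the position of each new cell.

Insert 4: appended to row 1. P = [[4]].
Insert 5: appended to row 1. P = [[4, 5]].
Insert 1: 1 bumps 4 from row 1; 4 starts row 2. P = [[1, 5], [4]].
Insert 3: 3 bumps 5 from row 1; 5 appends to row 2. P = [[1, 3], [4, 5]].
Insert 2: 2 bumps 3 from row 1; 3 bumps 4 from row 2; 4 starts row 3. P = [[1, 2], [3, 5], [4]].

So P = [[1, 2], [3, 5], [4]], Q = [[1, 2], [3, 4], [5]].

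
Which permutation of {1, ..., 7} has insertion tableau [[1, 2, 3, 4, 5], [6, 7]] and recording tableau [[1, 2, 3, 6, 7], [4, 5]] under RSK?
1 6 7 2 3 4 5

Reverse the RSK construction: for i from n down to 1, find the cell of Q containing i, remove the entry at that cell from P, and reverse-bump it up through P; the value ejected from row 1 is w(i).

Step i=7: Q has 7 at row 1, column 5; remove that cell from P, ejecting 5. So w(7) = 5. P is now [[1, 2, 3, 4], [6, 7]].
Step i=6: Q has 6 at row 1, column 4; remove that cell from P, ejecting 4. So w(6) = 4. P is now [[1, 2, 3], [6, 7]].
Step i=5: Q has 5 at row 2, column 2; remove 7 from row 2 of P and reverse-bump: 7 enters row 1 and ejects 3. So w(5) = 3. P is now [[1, 2, 7], [6]].
Step i=4: Q has 4 at row 2, column 1; remove 6 from row 2 of P and reverse-bump: 6 enters row 1 and ejects 2. So w(4) = 2. P is now [[1, 6, 7]].
Step i=3: Q has 3 at row 1, column 3; remove that cell from P, ejecting 7. So w(3) = 7. P is now [[1, 6]].
Step i=2: Q has 2 at row 1, column 2; remove that cell from P, ejecting 6. So w(2) = 6. P is now [[1]].
Step i=1: Q has 1 at row 1, column 1; remove that cell from P, ejecting 1. So w(1) = 1. P is now [].

So w = 1 6 7 2 3 4 5.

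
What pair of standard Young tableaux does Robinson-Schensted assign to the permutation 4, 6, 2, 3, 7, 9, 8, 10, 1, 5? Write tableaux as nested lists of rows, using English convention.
Insert each entry of the permutation into P by Schensted row insertion, recording in Q the position of each new cell.

Insert 4: appended to row 1. P = [[4]].
Insert 6: appended to row 1. P = [[4, 6]].
Insert 2: 2 bumps 4 from row 1; 4 starts row 2. P = [[2, 6], [4]].
Insert 3: 3 bumps 6 from row 1; 6 appends to row 2. P = [[2, 3], [4, 6]].
Insert 7: appended to row 1. P = [[2, 3, 7], [4, 6]].
Insert 9: appended to row 1. P = [[2, 3, 7, 9], [4, 6]].
Insert 8: 8 bumps 9 from row 1; 9 appends to row 2. P = [[2, 3, 7, 8], [4, 6, 9]].
Insert 10: appended to row 1. P = [[2, 3, 7, 8, 10], [4, 6, 9]].
Insert 1: 1 bumps 2 from row 1; 2 bumps 4 from row 2; 4 starts row 3. P = [[1, 3, 7, 8, 10], [2, 6, 9], [4]].
Insert 5: 5 bumps 7 from row 1; 7 bumps 9 from row 2; 9 appends to row 3. P = [[1, 3, 5, 8, 10], [2, 6, 7], [4, 9]].

So P = [[1, 3, 5, 8, 10], [2, 6, 7], [4, 9]], Q = [[1, 2, 5, 6, 8], [3, 4, 7], [9, 10]].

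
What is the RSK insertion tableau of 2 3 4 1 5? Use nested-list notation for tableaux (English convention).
Insert 2: appended to row 1. P = [[2]].
Insert 3: appended to row 1. P = [[2, 3]].
Insert 4: appended to row 1. P = [[2, 3, 4]].
Insert 1: 1 bumps 2 from row 1; 2 starts row 2. P = [[1, 3, 4], [2]].
Insert 5: appended to row 1. P = [[1, 3, 4, 5], [2]].

So P = [[1, 3, 4, 5], [2]].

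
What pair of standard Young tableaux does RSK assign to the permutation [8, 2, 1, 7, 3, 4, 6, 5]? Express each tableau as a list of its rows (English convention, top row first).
Insert each entry of the permutation into P by Schensted row insertion, recording in Q the position of each new cell.

After inserting 8: P = [[8]].
After inserting 2: P = [[2], [8]].
After inserting 1: P = [[1], [2], [8]].
After inserting 7: P = [[1, 7], [2], [8]].
After inserting 3: P = [[1, 3], [2, 7], [8]].
After inserting 4: P = [[1, 3, 4], [2, 7], [8]].
After inserting 6: P = [[1, 3, 4, 6], [2, 7], [8]].
After inserting 5: P = [[1, 3, 4, 5], [2, 6], [7], [8]].

So P = [[1, 3, 4, 5], [2, 6], [7], [8]], Q = [[1, 4, 6, 7], [2, 5], [3], [8]].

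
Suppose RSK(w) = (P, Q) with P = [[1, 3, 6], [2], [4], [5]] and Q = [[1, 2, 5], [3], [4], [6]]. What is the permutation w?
Reverse the RSK construction: for i from n down to 1, find the cell of Q containing i, remove the entry at that cell from P, and reverse-bump it up through P; the value ejected from row 1 is w(i).

Step i=6: Q has 6 at row 4, column 1; remove 5 from row 4 of P and reverse-bump: 5 enters row 3 and ejects 4; 4 enters row 2 and ejects 2; 2 enters row 1 and ejects 1. So w(6) = 1. P is now [[2, 3, 6], [4], [5]].
Step i=5: Q has 5 at row 1, column 3; remove that cell from P, ejecting 6. So w(5) = 6. P is now [[2, 3], [4], [5]].
Step i=4: Q has 4 at row 3, column 1; remove 5 from row 3 of P and reverse-bump: 5 enters row 2 and ejects 4; 4 enters row 1 and ejects 3. So w(4) = 3. P is now [[2, 4], [5]].
Step i=3: Q has 3 at row 2, column 1; remove 5 from row 2 of P and reverse-bump: 5 enters row 1 and ejects 4. So w(3) = 4. P is now [[2, 5]].
Step i=2: Q has 2 at row 1, column 2; remove that cell from P, ejecting 5. So w(2) = 5. P is now [[2]].
Step i=1: Q has 1 at row 1, column 1; remove that cell from P, ejecting 2. So w(1) = 2. P is now [].

So w = 2 5 4 3 6 1.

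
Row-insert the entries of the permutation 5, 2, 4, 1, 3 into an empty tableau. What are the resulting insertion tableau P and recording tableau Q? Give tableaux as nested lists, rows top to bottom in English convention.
P = [[1, 3], [2, 4], [5]], Q = [[1, 3], [2, 5], [4]]

Insert each entry of the permutation into P by Schensted row insertion, recording in Q the position of each new cell.

Insert 5: appended to row 1. P = [[5]], Q = [[1]].
Insert 2: 2 bumps 5 from row 1; 5 starts row 2. P = [[2], [5]], Q = [[1], [2]].
Insert 4: appended to row 1. P = [[2, 4], [5]], Q = [[1, 3], [2]].
Insert 1: 1 bumps 2 from row 1; 2 bumps 5 from row 2; 5 starts row 3. P = [[1, 4], [2], [5]], Q = [[1, 3], [2], [4]].
Insert 3: 3 bumps 4 from row 1; 4 appends to row 2. P = [[1, 3], [2, 4], [5]], Q = [[1, 3], [2, 5], [4]].

So P = [[1, 3], [2, 4], [5]], Q = [[1, 3], [2, 5], [4]].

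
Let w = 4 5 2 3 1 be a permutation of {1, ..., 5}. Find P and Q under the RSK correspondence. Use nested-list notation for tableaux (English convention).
P = [[1, 3], [2, 5], [4]], Q = [[1, 2], [3, 4], [5]]

Insert each entry of the permutation into P by Schensted row insertion, recording in Q the position of each new cell.

After inserting 4: P = [[4]].
After inserting 5: P = [[4, 5]].
After inserting 2: P = [[2, 5], [4]].
After inserting 3: P = [[2, 3], [4, 5]].
After inserting 1: P = [[1, 3], [2, 5], [4]].

So P = [[1, 3], [2, 5], [4]], Q = [[1, 2], [3, 4], [5]].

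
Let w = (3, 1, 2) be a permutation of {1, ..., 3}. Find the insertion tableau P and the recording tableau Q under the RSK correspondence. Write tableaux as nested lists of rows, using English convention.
Insert each entry of the permutation into P by Schensted row insertion, recording in Q the position of each new cell.

Insert 3: appended to row 1. P = [[3]].
Insert 1: 1 bumps 3 from row 1; 3 starts row 2. P = [[1], [3]].
Insert 2: appended to row 1. P = [[1, 2], [3]].

So P = [[1, 2], [3]], Q = [[1, 3], [2]].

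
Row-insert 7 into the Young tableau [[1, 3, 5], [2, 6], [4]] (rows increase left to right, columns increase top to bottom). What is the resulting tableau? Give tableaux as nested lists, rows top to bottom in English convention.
7 is larger than every entry of row 1, so it is appended to row 1. The new tableau is [[1, 3, 5, 7], [2, 6], [4]].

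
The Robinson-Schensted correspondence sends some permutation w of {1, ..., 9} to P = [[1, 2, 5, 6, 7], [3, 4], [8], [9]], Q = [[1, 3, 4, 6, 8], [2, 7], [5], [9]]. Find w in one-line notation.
9 3 4 5 1 8 6 7 2

Reverse the RSK construction: for i from n down to 1, find the cell of Q containing i, remove the entry at that cell from P, and reverse-bump it up through P; the value ejected from row 1 is w(i).

Step i=9: Q has 9 at row 4, column 1; remove 9 from row 4 of P and reverse-bump: 9 enters row 3 and ejects 8; 8 enters row 2 and ejects 4; 4 enters row 1 and ejects 2. So w(9) = 2. P is now [[1, 4, 5, 6, 7], [3, 8], [9]].
Step i=8: Q has 8 at row 1, column 5; remove that cell from P, ejecting 7. So w(8) = 7. P is now [[1, 4, 5, 6], [3, 8], [9]].
Step i=7: Q has 7 at row 2, column 2; remove 8 from row 2 of P and reverse-bump: 8 enters row 1 and ejects 6. So w(7) = 6. P is now [[1, 4, 5, 8], [3], [9]].
Step i=6: Q has 6 at row 1, column 4; remove that cell from P, ejecting 8. So w(6) = 8. P is now [[1, 4, 5], [3], [9]].
Step i=5: Q has 5 at row 3, column 1; remove 9 from row 3 of P and reverse-bump: 9 enters row 2 and ejects 3; 3 enters row 1 and ejects 1. So w(5) = 1. P is now [[3, 4, 5], [9]].
Step i=4: Q has 4 at row 1, column 3; remove that cell from P, ejecting 5. So w(4) = 5. P is now [[3, 4], [9]].
Step i=3: Q has 3 at row 1, column 2; remove that cell from P, ejecting 4. So w(3) = 4. P is now [[3], [9]].
Step i=2: Q has 2 at row 2, column 1; remove 9 from row 2 of P and reverse-bump: 9 enters row 1 and ejects 3. So w(2) = 3. P is now [[9]].
Step i=1: Q has 1 at row 1, column 1; remove that cell from P, ejecting 9. So w(1) = 9. P is now [].

So w = 9 3 4 5 1 8 6 7 2.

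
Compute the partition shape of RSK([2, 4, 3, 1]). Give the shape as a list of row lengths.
[2, 1, 1]

Row-insert each entry into an empty tableau.

After inserting 2: P = [[2]].
After inserting 4: P = [[2, 4]].
After inserting 3: P = [[2, 3], [4]].
After inserting 1: P = [[1, 3], [2], [4]].

The final insertion tableau P = [[1, 3], [2], [4]] has shape [2, 1, 1].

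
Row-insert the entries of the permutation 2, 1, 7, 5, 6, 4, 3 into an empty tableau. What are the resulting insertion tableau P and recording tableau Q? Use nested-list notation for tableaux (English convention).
Insert each entry of the permutation into P by Schensted row insertion, recording in Q the position of each new cell.

Insert 2: appended to row 1. P = [[2]].
Insert 1: 1 bumps 2 from row 1; 2 starts row 2. P = [[1], [2]].
Insert 7: appended to row 1. P = [[1, 7], [2]].
Insert 5: 5 bumps 7 from row 1; 7 appends to row 2. P = [[1, 5], [2, 7]].
Insert 6: appended to row 1. P = [[1, 5, 6], [2, 7]].
Insert 4: 4 bumps 5 from row 1; 5 bumps 7 from row 2; 7 starts row 3. P = [[1, 4, 6], [2, 5], [7]].
Insert 3: 3 bumps 4 from row 1; 4 bumps 5 from row 2; 5 bumps 7 from row 3; 7 starts row 4. P = [[1, 3, 6], [2, 4], [5], [7]].

So P = [[1, 3, 6], [2, 4], [5], [7]], Q = [[1, 3, 5], [2, 4], [6], [7]].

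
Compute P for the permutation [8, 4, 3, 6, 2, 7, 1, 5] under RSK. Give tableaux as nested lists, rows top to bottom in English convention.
P = [[1, 5, 7], [2, 6], [3], [4], [8]]

Insert 8: appended to row 1. P = [[8]].
Insert 4: 4 bumps 8 from row 1; 8 starts row 2. P = [[4], [8]].
Insert 3: 3 bumps 4 from row 1; 4 bumps 8 from row 2; 8 starts row 3. P = [[3], [4], [8]].
Insert 6: appended to row 1. P = [[3, 6], [4], [8]].
Insert 2: 2 bumps 3 from row 1; 3 bumps 4 from row 2; 4 bumps 8 from row 3; 8 starts row 4. P = [[2, 6], [3], [4], [8]].
Insert 7: appended to row 1. P = [[2, 6, 7], [3], [4], [8]].
Insert 1: 1 bumps 2 from row 1; 2 bumps 3 from row 2; 3 bumps 4 from row 3; 4 bumps 8 from row 4; 8 starts row 5. P = [[1, 6, 7], [2], [3], [4], [8]].
Insert 5: 5 bumps 6 from row 1; 6 appends to row 2. P = [[1, 5, 7], [2, 6], [3], [4], [8]].

So P = [[1, 5, 7], [2, 6], [3], [4], [8]].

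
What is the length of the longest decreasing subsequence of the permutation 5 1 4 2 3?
3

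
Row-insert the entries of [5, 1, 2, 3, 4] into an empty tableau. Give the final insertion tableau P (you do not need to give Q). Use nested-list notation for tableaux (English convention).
P = [[1, 2, 3, 4], [5]]

Insert 5: appended to row 1. P = [[5]].
Insert 1: 1 bumps 5 from row 1; 5 starts row 2. P = [[1], [5]].
Insert 2: appended to row 1. P = [[1, 2], [5]].
Insert 3: appended to row 1. P = [[1, 2, 3], [5]].
Insert 4: appended to row 1. P = [[1, 2, 3, 4], [5]].

So P = [[1, 2, 3, 4], [5]].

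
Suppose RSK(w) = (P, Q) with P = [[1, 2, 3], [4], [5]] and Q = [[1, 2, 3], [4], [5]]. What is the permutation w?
Reverse the RSK construction: for i from n down to 1, find the cell of Q containing i, remove the entry at that cell from P, and reverse-bump it up through P; the value ejected from row 1 is w(i).

Step i=5: Q has 5 at row 3, column 1; remove 5 from row 3 of P and reverse-bump: 5 enters row 2 and ejects 4; 4 enters row 1 and ejects 3. So w(5) = 3. P is now [[1, 2, 4], [5]].
Step i=4: Q has 4 at row 2, column 1; remove 5 from row 2 of P and reverse-bump: 5 enters row 1 and ejects 4. So w(4) = 4. P is now [[1, 2, 5]].
Step i=3: Q has 3 at row 1, column 3; remove that cell from P, ejecting 5. So w(3) = 5. P is now [[1, 2]].
Step i=2: Q has 2 at row 1, column 2; remove that cell from P, ejecting 2. So w(2) = 2. P is now [[1]].
Step i=1: Q has 1 at row 1, column 1; remove that cell from P, ejecting 1. So w(1) = 1. P is now [].

So w = 1 2 5 4 3.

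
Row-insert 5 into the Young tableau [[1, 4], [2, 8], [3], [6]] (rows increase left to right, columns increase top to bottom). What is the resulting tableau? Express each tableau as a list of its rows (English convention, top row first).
[[1, 4, 5], [2, 8], [3], [6]]

5 is larger than every entry of row 1, so it is appended to row 1. The new tableau is [[1, 4, 5], [2, 8], [3], [6]].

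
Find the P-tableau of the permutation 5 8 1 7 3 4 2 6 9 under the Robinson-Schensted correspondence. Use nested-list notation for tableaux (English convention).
P = [[1, 2, 4, 6, 9], [3, 7], [5], [8]]

Insert 5: appended to row 1. P = [[5]].
Insert 8: appended to row 1. P = [[5, 8]].
Insert 1: 1 bumps 5 from row 1; 5 starts row 2. P = [[1, 8], [5]].
Insert 7: 7 bumps 8 from row 1; 8 appends to row 2. P = [[1, 7], [5, 8]].
Insert 3: 3 bumps 7 from row 1; 7 bumps 8 from row 2; 8 starts row 3. P = [[1, 3], [5, 7], [8]].
Insert 4: appended to row 1. P = [[1, 3, 4], [5, 7], [8]].
Insert 2: 2 bumps 3 from row 1; 3 bumps 5 from row 2; 5 bumps 8 from row 3; 8 starts row 4. P = [[1, 2, 4], [3, 7], [5], [8]].
Insert 6: appended to row 1. P = [[1, 2, 4, 6], [3, 7], [5], [8]].
Insert 9: appended to row 1. P = [[1, 2, 4, 6, 9], [3, 7], [5], [8]].

So P = [[1, 2, 4, 6, 9], [3, 7], [5], [8]].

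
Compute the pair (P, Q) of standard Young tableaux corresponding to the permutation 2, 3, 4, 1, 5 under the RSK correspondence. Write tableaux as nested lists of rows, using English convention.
P = [[1, 3, 4, 5], [2]], Q = [[1, 2, 3, 5], [4]]

Insert each entry of the permutation into P by Schensted row insertion, recording in Q the position of each new cell.

Insert 2: appended to row 1. P = [[2]], Q = [[1]].
Insert 3: appended to row 1. P = [[2, 3]], Q = [[1, 2]].
Insert 4: appended to row 1. P = [[2, 3, 4]], Q = [[1, 2, 3]].
Insert 1: 1 bumps 2 from row 1; 2 starts row 2. P = [[1, 3, 4], [2]], Q = [[1, 2, 3], [4]].
Insert 5: appended to row 1. P = [[1, 3, 4, 5], [2]], Q = [[1, 2, 3, 5], [4]].

So P = [[1, 3, 4, 5], [2]], Q = [[1, 2, 3, 5], [4]].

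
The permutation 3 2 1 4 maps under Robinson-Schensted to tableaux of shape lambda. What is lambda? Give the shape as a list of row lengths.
[2, 1, 1]

RSK row insertion gives P = [[1, 4], [2], [3]], which has shape [2, 1, 1].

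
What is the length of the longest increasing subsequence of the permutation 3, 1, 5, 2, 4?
3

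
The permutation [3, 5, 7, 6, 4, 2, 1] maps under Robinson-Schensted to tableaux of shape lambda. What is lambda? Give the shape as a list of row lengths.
Row-insert each entry into an empty tableau.

After inserting 3: P = [[3]].
After inserting 5: P = [[3, 5]].
After inserting 7: P = [[3, 5, 7]].
After inserting 6: P = [[3, 5, 6], [7]].
After inserting 4: P = [[3, 4, 6], [5], [7]].
After inserting 2: P = [[2, 4, 6], [3], [5], [7]].
After inserting 1: P = [[1, 4, 6], [2], [3], [5], [7]].

The final insertion tableau P = [[1, 4, 6], [2], [3], [5], [7]] has shape [3, 1, 1, 1, 1].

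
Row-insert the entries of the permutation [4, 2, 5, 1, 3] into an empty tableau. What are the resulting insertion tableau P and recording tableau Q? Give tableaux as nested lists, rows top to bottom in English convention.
Insert each entry of the permutation into P by Schensted row insertion, recording in Q the position of each new cell.

Insert 4: appended to row 1. P = [[4]], Q = [[1]].
Insert 2: 2 bumps 4 from row 1; 4 starts row 2. P = [[2], [4]], Q = [[1], [2]].
Insert 5: appended to row 1. P = [[2, 5], [4]], Q = [[1, 3], [2]].
Insert 1: 1 bumps 2 from row 1; 2 bumps 4 from row 2; 4 starts row 3. P = [[1, 5], [2], [4]], Q = [[1, 3], [2], [4]].
Insert 3: 3 bumps 5 from row 1; 5 appends to row 2. P = [[1, 3], [2, 5], [4]], Q = [[1, 3], [2, 5], [4]].

So P = [[1, 3], [2, 5], [4]], Q = [[1, 3], [2, 5], [4]].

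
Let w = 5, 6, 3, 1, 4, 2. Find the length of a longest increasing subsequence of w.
2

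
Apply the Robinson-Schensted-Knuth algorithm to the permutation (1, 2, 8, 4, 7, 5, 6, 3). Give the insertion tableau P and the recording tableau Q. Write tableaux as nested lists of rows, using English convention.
P = [[1, 2, 3, 5, 6], [4], [7], [8]], Q = [[1, 2, 3, 5, 7], [4], [6], [8]]

Insert each entry of the permutation into P by Schensted row insertion, recording in Q the position of each new cell.

Insert 1: appended to row 1. P = [[1]], Q = [[1]].
Insert 2: appended to row 1. P = [[1, 2]], Q = [[1, 2]].
Insert 8: appended to row 1. P = [[1, 2, 8]], Q = [[1, 2, 3]].
Insert 4: 4 bumps 8 from row 1; 8 starts row 2. P = [[1, 2, 4], [8]], Q = [[1, 2, 3], [4]].
Insert 7: appended to row 1. P = [[1, 2, 4, 7], [8]], Q = [[1, 2, 3, 5], [4]].
Insert 5: 5 bumps 7 from row 1; 7 bumps 8 from row 2; 8 starts row 3. P = [[1, 2, 4, 5], [7], [8]], Q = [[1, 2, 3, 5], [4], [6]].
Insert 6: appended to row 1. P = [[1, 2, 4, 5, 6], [7], [8]], Q = [[1, 2, 3, 5, 7], [4], [6]].
Insert 3: 3 bumps 4 from row 1; 4 bumps 7 from row 2; 7 bumps 8 from row 3; 8 starts row 4. P = [[1, 2, 3, 5, 6], [4], [7], [8]], Q = [[1, 2, 3, 5, 7], [4], [6], [8]].

So P = [[1, 2, 3, 5, 6], [4], [7], [8]], Q = [[1, 2, 3, 5, 7], [4], [6], [8]].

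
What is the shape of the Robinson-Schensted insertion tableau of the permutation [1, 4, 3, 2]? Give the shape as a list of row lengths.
[2, 1, 1]

Row-insert each entry into an empty tableau.

After inserting 1: P = [[1]].
After inserting 4: P = [[1, 4]].
After inserting 3: P = [[1, 3], [4]].
After inserting 2: P = [[1, 2], [3], [4]].

The final insertion tableau P = [[1, 2], [3], [4]] has shape [2, 1, 1].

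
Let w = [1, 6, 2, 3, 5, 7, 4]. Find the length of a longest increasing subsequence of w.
5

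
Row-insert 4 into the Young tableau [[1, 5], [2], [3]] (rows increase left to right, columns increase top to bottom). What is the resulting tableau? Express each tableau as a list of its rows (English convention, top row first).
[[1, 4], [2, 5], [3]]

In row 1, 4 replaces 5 (the leftmost entry greater than 4); 5 is bumped to row 2. 5 is appended to row 2. The new tableau is [[1, 4], [2, 5], [3]].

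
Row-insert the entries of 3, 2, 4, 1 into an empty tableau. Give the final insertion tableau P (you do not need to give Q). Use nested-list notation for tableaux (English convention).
Insert 3: appended to row 1. P = [[3]].
Insert 2: 2 bumps 3 from row 1; 3 starts row 2. P = [[2], [3]].
Insert 4: appended to row 1. P = [[2, 4], [3]].
Insert 1: 1 bumps 2 from row 1; 2 bumps 3 from row 2; 3 starts row 3. P = [[1, 4], [2], [3]].

So P = [[1, 4], [2], [3]].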